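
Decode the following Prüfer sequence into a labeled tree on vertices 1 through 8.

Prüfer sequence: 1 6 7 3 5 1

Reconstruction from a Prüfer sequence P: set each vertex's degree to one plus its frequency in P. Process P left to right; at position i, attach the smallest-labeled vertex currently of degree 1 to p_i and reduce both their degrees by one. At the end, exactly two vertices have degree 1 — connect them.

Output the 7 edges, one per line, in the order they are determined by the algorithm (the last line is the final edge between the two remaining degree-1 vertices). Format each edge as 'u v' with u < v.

Answer: 1 2
4 6
6 7
3 7
3 5
1 5
1 8

Derivation:
Initial degrees: {1:3, 2:1, 3:2, 4:1, 5:2, 6:2, 7:2, 8:1}
Step 1: smallest deg-1 vertex = 2, p_1 = 1. Add edge {1,2}. Now deg[2]=0, deg[1]=2.
Step 2: smallest deg-1 vertex = 4, p_2 = 6. Add edge {4,6}. Now deg[4]=0, deg[6]=1.
Step 3: smallest deg-1 vertex = 6, p_3 = 7. Add edge {6,7}. Now deg[6]=0, deg[7]=1.
Step 4: smallest deg-1 vertex = 7, p_4 = 3. Add edge {3,7}. Now deg[7]=0, deg[3]=1.
Step 5: smallest deg-1 vertex = 3, p_5 = 5. Add edge {3,5}. Now deg[3]=0, deg[5]=1.
Step 6: smallest deg-1 vertex = 5, p_6 = 1. Add edge {1,5}. Now deg[5]=0, deg[1]=1.
Final: two remaining deg-1 vertices are 1, 8. Add edge {1,8}.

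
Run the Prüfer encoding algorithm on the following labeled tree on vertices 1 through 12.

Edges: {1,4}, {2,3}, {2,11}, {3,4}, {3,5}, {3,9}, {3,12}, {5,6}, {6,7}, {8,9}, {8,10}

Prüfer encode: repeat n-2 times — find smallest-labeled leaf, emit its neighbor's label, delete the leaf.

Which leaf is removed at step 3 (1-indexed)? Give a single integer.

Answer: 7

Derivation:
Step 1: current leaves = {1,7,10,11,12}. Remove leaf 1 (neighbor: 4).
Step 2: current leaves = {4,7,10,11,12}. Remove leaf 4 (neighbor: 3).
Step 3: current leaves = {7,10,11,12}. Remove leaf 7 (neighbor: 6).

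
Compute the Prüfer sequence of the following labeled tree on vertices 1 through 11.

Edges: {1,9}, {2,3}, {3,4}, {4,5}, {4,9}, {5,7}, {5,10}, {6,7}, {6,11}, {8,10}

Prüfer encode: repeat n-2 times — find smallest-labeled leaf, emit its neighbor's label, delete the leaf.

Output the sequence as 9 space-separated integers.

Step 1: leaves = {1,2,8,11}. Remove smallest leaf 1, emit neighbor 9.
Step 2: leaves = {2,8,9,11}. Remove smallest leaf 2, emit neighbor 3.
Step 3: leaves = {3,8,9,11}. Remove smallest leaf 3, emit neighbor 4.
Step 4: leaves = {8,9,11}. Remove smallest leaf 8, emit neighbor 10.
Step 5: leaves = {9,10,11}. Remove smallest leaf 9, emit neighbor 4.
Step 6: leaves = {4,10,11}. Remove smallest leaf 4, emit neighbor 5.
Step 7: leaves = {10,11}. Remove smallest leaf 10, emit neighbor 5.
Step 8: leaves = {5,11}. Remove smallest leaf 5, emit neighbor 7.
Step 9: leaves = {7,11}. Remove smallest leaf 7, emit neighbor 6.
Done: 2 vertices remain (6, 11). Sequence = [9 3 4 10 4 5 5 7 6]

Answer: 9 3 4 10 4 5 5 7 6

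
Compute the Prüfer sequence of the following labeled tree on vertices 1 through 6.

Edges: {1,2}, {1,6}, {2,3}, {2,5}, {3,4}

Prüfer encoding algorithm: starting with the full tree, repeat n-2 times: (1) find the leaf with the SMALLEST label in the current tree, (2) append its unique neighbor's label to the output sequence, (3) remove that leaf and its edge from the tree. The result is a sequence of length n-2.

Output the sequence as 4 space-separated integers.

Answer: 3 2 2 1

Derivation:
Step 1: leaves = {4,5,6}. Remove smallest leaf 4, emit neighbor 3.
Step 2: leaves = {3,5,6}. Remove smallest leaf 3, emit neighbor 2.
Step 3: leaves = {5,6}. Remove smallest leaf 5, emit neighbor 2.
Step 4: leaves = {2,6}. Remove smallest leaf 2, emit neighbor 1.
Done: 2 vertices remain (1, 6). Sequence = [3 2 2 1]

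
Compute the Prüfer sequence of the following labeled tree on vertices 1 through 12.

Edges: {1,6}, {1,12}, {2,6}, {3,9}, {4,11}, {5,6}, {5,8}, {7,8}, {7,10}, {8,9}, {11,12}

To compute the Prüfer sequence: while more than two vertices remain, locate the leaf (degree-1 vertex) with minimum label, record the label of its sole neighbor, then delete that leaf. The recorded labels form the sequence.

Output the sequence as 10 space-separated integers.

Answer: 6 9 11 8 7 8 5 6 1 12

Derivation:
Step 1: leaves = {2,3,4,10}. Remove smallest leaf 2, emit neighbor 6.
Step 2: leaves = {3,4,10}. Remove smallest leaf 3, emit neighbor 9.
Step 3: leaves = {4,9,10}. Remove smallest leaf 4, emit neighbor 11.
Step 4: leaves = {9,10,11}. Remove smallest leaf 9, emit neighbor 8.
Step 5: leaves = {10,11}. Remove smallest leaf 10, emit neighbor 7.
Step 6: leaves = {7,11}. Remove smallest leaf 7, emit neighbor 8.
Step 7: leaves = {8,11}. Remove smallest leaf 8, emit neighbor 5.
Step 8: leaves = {5,11}. Remove smallest leaf 5, emit neighbor 6.
Step 9: leaves = {6,11}. Remove smallest leaf 6, emit neighbor 1.
Step 10: leaves = {1,11}. Remove smallest leaf 1, emit neighbor 12.
Done: 2 vertices remain (11, 12). Sequence = [6 9 11 8 7 8 5 6 1 12]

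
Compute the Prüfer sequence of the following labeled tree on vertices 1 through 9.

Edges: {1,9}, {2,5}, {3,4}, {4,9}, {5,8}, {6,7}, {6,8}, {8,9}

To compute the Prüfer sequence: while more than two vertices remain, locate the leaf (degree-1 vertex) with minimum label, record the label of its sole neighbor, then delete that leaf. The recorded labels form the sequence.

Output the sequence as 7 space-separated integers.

Answer: 9 5 4 9 8 6 8

Derivation:
Step 1: leaves = {1,2,3,7}. Remove smallest leaf 1, emit neighbor 9.
Step 2: leaves = {2,3,7}. Remove smallest leaf 2, emit neighbor 5.
Step 3: leaves = {3,5,7}. Remove smallest leaf 3, emit neighbor 4.
Step 4: leaves = {4,5,7}. Remove smallest leaf 4, emit neighbor 9.
Step 5: leaves = {5,7,9}. Remove smallest leaf 5, emit neighbor 8.
Step 6: leaves = {7,9}. Remove smallest leaf 7, emit neighbor 6.
Step 7: leaves = {6,9}. Remove smallest leaf 6, emit neighbor 8.
Done: 2 vertices remain (8, 9). Sequence = [9 5 4 9 8 6 8]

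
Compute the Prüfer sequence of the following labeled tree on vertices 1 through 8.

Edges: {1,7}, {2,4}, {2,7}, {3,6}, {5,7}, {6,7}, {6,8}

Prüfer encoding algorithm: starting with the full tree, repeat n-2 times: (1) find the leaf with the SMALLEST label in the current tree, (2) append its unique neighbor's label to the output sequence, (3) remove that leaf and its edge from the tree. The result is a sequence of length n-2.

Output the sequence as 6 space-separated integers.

Step 1: leaves = {1,3,4,5,8}. Remove smallest leaf 1, emit neighbor 7.
Step 2: leaves = {3,4,5,8}. Remove smallest leaf 3, emit neighbor 6.
Step 3: leaves = {4,5,8}. Remove smallest leaf 4, emit neighbor 2.
Step 4: leaves = {2,5,8}. Remove smallest leaf 2, emit neighbor 7.
Step 5: leaves = {5,8}. Remove smallest leaf 5, emit neighbor 7.
Step 6: leaves = {7,8}. Remove smallest leaf 7, emit neighbor 6.
Done: 2 vertices remain (6, 8). Sequence = [7 6 2 7 7 6]

Answer: 7 6 2 7 7 6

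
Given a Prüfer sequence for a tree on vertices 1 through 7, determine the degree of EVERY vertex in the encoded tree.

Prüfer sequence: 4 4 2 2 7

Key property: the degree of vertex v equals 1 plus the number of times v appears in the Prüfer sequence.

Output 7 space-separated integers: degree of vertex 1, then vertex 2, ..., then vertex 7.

p_1 = 4: count[4] becomes 1
p_2 = 4: count[4] becomes 2
p_3 = 2: count[2] becomes 1
p_4 = 2: count[2] becomes 2
p_5 = 7: count[7] becomes 1
Degrees (1 + count): deg[1]=1+0=1, deg[2]=1+2=3, deg[3]=1+0=1, deg[4]=1+2=3, deg[5]=1+0=1, deg[6]=1+0=1, deg[7]=1+1=2

Answer: 1 3 1 3 1 1 2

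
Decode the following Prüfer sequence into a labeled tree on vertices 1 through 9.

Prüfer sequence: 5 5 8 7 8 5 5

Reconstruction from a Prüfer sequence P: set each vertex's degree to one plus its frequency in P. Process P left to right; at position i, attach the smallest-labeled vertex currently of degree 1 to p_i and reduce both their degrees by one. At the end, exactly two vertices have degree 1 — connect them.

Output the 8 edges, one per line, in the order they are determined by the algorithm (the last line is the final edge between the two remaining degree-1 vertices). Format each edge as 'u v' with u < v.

Initial degrees: {1:1, 2:1, 3:1, 4:1, 5:5, 6:1, 7:2, 8:3, 9:1}
Step 1: smallest deg-1 vertex = 1, p_1 = 5. Add edge {1,5}. Now deg[1]=0, deg[5]=4.
Step 2: smallest deg-1 vertex = 2, p_2 = 5. Add edge {2,5}. Now deg[2]=0, deg[5]=3.
Step 3: smallest deg-1 vertex = 3, p_3 = 8. Add edge {3,8}. Now deg[3]=0, deg[8]=2.
Step 4: smallest deg-1 vertex = 4, p_4 = 7. Add edge {4,7}. Now deg[4]=0, deg[7]=1.
Step 5: smallest deg-1 vertex = 6, p_5 = 8. Add edge {6,8}. Now deg[6]=0, deg[8]=1.
Step 6: smallest deg-1 vertex = 7, p_6 = 5. Add edge {5,7}. Now deg[7]=0, deg[5]=2.
Step 7: smallest deg-1 vertex = 8, p_7 = 5. Add edge {5,8}. Now deg[8]=0, deg[5]=1.
Final: two remaining deg-1 vertices are 5, 9. Add edge {5,9}.

Answer: 1 5
2 5
3 8
4 7
6 8
5 7
5 8
5 9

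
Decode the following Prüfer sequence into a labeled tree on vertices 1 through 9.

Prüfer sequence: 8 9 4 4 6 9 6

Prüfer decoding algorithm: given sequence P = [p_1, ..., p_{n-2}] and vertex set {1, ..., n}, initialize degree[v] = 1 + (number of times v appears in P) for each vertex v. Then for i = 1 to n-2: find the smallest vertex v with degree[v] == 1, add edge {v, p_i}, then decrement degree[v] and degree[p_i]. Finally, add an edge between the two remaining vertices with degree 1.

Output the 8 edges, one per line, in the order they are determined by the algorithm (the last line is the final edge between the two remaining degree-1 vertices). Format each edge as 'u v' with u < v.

Answer: 1 8
2 9
3 4
4 5
4 6
7 9
6 8
6 9

Derivation:
Initial degrees: {1:1, 2:1, 3:1, 4:3, 5:1, 6:3, 7:1, 8:2, 9:3}
Step 1: smallest deg-1 vertex = 1, p_1 = 8. Add edge {1,8}. Now deg[1]=0, deg[8]=1.
Step 2: smallest deg-1 vertex = 2, p_2 = 9. Add edge {2,9}. Now deg[2]=0, deg[9]=2.
Step 3: smallest deg-1 vertex = 3, p_3 = 4. Add edge {3,4}. Now deg[3]=0, deg[4]=2.
Step 4: smallest deg-1 vertex = 5, p_4 = 4. Add edge {4,5}. Now deg[5]=0, deg[4]=1.
Step 5: smallest deg-1 vertex = 4, p_5 = 6. Add edge {4,6}. Now deg[4]=0, deg[6]=2.
Step 6: smallest deg-1 vertex = 7, p_6 = 9. Add edge {7,9}. Now deg[7]=0, deg[9]=1.
Step 7: smallest deg-1 vertex = 8, p_7 = 6. Add edge {6,8}. Now deg[8]=0, deg[6]=1.
Final: two remaining deg-1 vertices are 6, 9. Add edge {6,9}.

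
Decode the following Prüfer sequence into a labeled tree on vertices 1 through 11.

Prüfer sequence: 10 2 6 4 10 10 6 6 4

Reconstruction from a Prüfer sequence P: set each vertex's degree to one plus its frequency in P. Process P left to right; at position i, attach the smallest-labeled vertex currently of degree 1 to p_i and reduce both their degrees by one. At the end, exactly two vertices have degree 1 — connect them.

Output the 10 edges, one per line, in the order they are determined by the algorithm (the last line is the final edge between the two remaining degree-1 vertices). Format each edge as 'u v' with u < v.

Initial degrees: {1:1, 2:2, 3:1, 4:3, 5:1, 6:4, 7:1, 8:1, 9:1, 10:4, 11:1}
Step 1: smallest deg-1 vertex = 1, p_1 = 10. Add edge {1,10}. Now deg[1]=0, deg[10]=3.
Step 2: smallest deg-1 vertex = 3, p_2 = 2. Add edge {2,3}. Now deg[3]=0, deg[2]=1.
Step 3: smallest deg-1 vertex = 2, p_3 = 6. Add edge {2,6}. Now deg[2]=0, deg[6]=3.
Step 4: smallest deg-1 vertex = 5, p_4 = 4. Add edge {4,5}. Now deg[5]=0, deg[4]=2.
Step 5: smallest deg-1 vertex = 7, p_5 = 10. Add edge {7,10}. Now deg[7]=0, deg[10]=2.
Step 6: smallest deg-1 vertex = 8, p_6 = 10. Add edge {8,10}. Now deg[8]=0, deg[10]=1.
Step 7: smallest deg-1 vertex = 9, p_7 = 6. Add edge {6,9}. Now deg[9]=0, deg[6]=2.
Step 8: smallest deg-1 vertex = 10, p_8 = 6. Add edge {6,10}. Now deg[10]=0, deg[6]=1.
Step 9: smallest deg-1 vertex = 6, p_9 = 4. Add edge {4,6}. Now deg[6]=0, deg[4]=1.
Final: two remaining deg-1 vertices are 4, 11. Add edge {4,11}.

Answer: 1 10
2 3
2 6
4 5
7 10
8 10
6 9
6 10
4 6
4 11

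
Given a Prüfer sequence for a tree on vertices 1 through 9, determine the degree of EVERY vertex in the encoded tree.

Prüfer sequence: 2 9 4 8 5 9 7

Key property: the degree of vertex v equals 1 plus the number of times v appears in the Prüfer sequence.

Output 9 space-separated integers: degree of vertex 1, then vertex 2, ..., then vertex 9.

p_1 = 2: count[2] becomes 1
p_2 = 9: count[9] becomes 1
p_3 = 4: count[4] becomes 1
p_4 = 8: count[8] becomes 1
p_5 = 5: count[5] becomes 1
p_6 = 9: count[9] becomes 2
p_7 = 7: count[7] becomes 1
Degrees (1 + count): deg[1]=1+0=1, deg[2]=1+1=2, deg[3]=1+0=1, deg[4]=1+1=2, deg[5]=1+1=2, deg[6]=1+0=1, deg[7]=1+1=2, deg[8]=1+1=2, deg[9]=1+2=3

Answer: 1 2 1 2 2 1 2 2 3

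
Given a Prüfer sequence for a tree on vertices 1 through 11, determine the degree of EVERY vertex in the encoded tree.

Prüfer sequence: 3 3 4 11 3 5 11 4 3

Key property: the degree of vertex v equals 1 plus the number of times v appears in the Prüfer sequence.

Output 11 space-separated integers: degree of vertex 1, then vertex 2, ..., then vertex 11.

Answer: 1 1 5 3 2 1 1 1 1 1 3

Derivation:
p_1 = 3: count[3] becomes 1
p_2 = 3: count[3] becomes 2
p_3 = 4: count[4] becomes 1
p_4 = 11: count[11] becomes 1
p_5 = 3: count[3] becomes 3
p_6 = 5: count[5] becomes 1
p_7 = 11: count[11] becomes 2
p_8 = 4: count[4] becomes 2
p_9 = 3: count[3] becomes 4
Degrees (1 + count): deg[1]=1+0=1, deg[2]=1+0=1, deg[3]=1+4=5, deg[4]=1+2=3, deg[5]=1+1=2, deg[6]=1+0=1, deg[7]=1+0=1, deg[8]=1+0=1, deg[9]=1+0=1, deg[10]=1+0=1, deg[11]=1+2=3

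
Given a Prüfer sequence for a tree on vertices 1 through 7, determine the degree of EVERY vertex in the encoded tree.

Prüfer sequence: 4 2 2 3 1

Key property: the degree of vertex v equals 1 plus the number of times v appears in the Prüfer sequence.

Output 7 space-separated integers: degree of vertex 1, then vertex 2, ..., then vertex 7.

Answer: 2 3 2 2 1 1 1

Derivation:
p_1 = 4: count[4] becomes 1
p_2 = 2: count[2] becomes 1
p_3 = 2: count[2] becomes 2
p_4 = 3: count[3] becomes 1
p_5 = 1: count[1] becomes 1
Degrees (1 + count): deg[1]=1+1=2, deg[2]=1+2=3, deg[3]=1+1=2, deg[4]=1+1=2, deg[5]=1+0=1, deg[6]=1+0=1, deg[7]=1+0=1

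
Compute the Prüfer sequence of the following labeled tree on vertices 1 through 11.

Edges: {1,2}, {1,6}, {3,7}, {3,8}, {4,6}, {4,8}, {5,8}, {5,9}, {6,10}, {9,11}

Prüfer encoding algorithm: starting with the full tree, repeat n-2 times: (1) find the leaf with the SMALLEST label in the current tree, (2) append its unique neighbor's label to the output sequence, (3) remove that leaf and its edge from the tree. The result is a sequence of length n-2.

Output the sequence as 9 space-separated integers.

Answer: 1 6 3 8 6 4 8 5 9

Derivation:
Step 1: leaves = {2,7,10,11}. Remove smallest leaf 2, emit neighbor 1.
Step 2: leaves = {1,7,10,11}. Remove smallest leaf 1, emit neighbor 6.
Step 3: leaves = {7,10,11}. Remove smallest leaf 7, emit neighbor 3.
Step 4: leaves = {3,10,11}. Remove smallest leaf 3, emit neighbor 8.
Step 5: leaves = {10,11}. Remove smallest leaf 10, emit neighbor 6.
Step 6: leaves = {6,11}. Remove smallest leaf 6, emit neighbor 4.
Step 7: leaves = {4,11}. Remove smallest leaf 4, emit neighbor 8.
Step 8: leaves = {8,11}. Remove smallest leaf 8, emit neighbor 5.
Step 9: leaves = {5,11}. Remove smallest leaf 5, emit neighbor 9.
Done: 2 vertices remain (9, 11). Sequence = [1 6 3 8 6 4 8 5 9]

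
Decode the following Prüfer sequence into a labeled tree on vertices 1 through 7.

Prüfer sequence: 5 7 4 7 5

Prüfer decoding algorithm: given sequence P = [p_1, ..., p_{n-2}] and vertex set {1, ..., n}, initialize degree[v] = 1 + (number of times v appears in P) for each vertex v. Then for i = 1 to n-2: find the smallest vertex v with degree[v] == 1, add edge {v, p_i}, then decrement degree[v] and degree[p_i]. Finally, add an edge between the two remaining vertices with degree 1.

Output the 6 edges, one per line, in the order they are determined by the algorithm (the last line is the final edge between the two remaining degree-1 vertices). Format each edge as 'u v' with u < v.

Initial degrees: {1:1, 2:1, 3:1, 4:2, 5:3, 6:1, 7:3}
Step 1: smallest deg-1 vertex = 1, p_1 = 5. Add edge {1,5}. Now deg[1]=0, deg[5]=2.
Step 2: smallest deg-1 vertex = 2, p_2 = 7. Add edge {2,7}. Now deg[2]=0, deg[7]=2.
Step 3: smallest deg-1 vertex = 3, p_3 = 4. Add edge {3,4}. Now deg[3]=0, deg[4]=1.
Step 4: smallest deg-1 vertex = 4, p_4 = 7. Add edge {4,7}. Now deg[4]=0, deg[7]=1.
Step 5: smallest deg-1 vertex = 6, p_5 = 5. Add edge {5,6}. Now deg[6]=0, deg[5]=1.
Final: two remaining deg-1 vertices are 5, 7. Add edge {5,7}.

Answer: 1 5
2 7
3 4
4 7
5 6
5 7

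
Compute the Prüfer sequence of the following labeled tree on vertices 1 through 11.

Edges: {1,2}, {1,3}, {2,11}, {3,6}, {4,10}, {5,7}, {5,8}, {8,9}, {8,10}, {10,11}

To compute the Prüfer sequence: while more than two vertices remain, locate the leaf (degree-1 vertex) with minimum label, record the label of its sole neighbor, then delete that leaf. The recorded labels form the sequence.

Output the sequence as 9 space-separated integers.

Step 1: leaves = {4,6,7,9}. Remove smallest leaf 4, emit neighbor 10.
Step 2: leaves = {6,7,9}. Remove smallest leaf 6, emit neighbor 3.
Step 3: leaves = {3,7,9}. Remove smallest leaf 3, emit neighbor 1.
Step 4: leaves = {1,7,9}. Remove smallest leaf 1, emit neighbor 2.
Step 5: leaves = {2,7,9}. Remove smallest leaf 2, emit neighbor 11.
Step 6: leaves = {7,9,11}. Remove smallest leaf 7, emit neighbor 5.
Step 7: leaves = {5,9,11}. Remove smallest leaf 5, emit neighbor 8.
Step 8: leaves = {9,11}. Remove smallest leaf 9, emit neighbor 8.
Step 9: leaves = {8,11}. Remove smallest leaf 8, emit neighbor 10.
Done: 2 vertices remain (10, 11). Sequence = [10 3 1 2 11 5 8 8 10]

Answer: 10 3 1 2 11 5 8 8 10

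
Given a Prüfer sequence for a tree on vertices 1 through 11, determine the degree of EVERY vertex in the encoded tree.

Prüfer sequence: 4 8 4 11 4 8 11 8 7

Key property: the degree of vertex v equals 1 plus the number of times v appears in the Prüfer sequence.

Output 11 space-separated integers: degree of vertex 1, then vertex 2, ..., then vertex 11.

p_1 = 4: count[4] becomes 1
p_2 = 8: count[8] becomes 1
p_3 = 4: count[4] becomes 2
p_4 = 11: count[11] becomes 1
p_5 = 4: count[4] becomes 3
p_6 = 8: count[8] becomes 2
p_7 = 11: count[11] becomes 2
p_8 = 8: count[8] becomes 3
p_9 = 7: count[7] becomes 1
Degrees (1 + count): deg[1]=1+0=1, deg[2]=1+0=1, deg[3]=1+0=1, deg[4]=1+3=4, deg[5]=1+0=1, deg[6]=1+0=1, deg[7]=1+1=2, deg[8]=1+3=4, deg[9]=1+0=1, deg[10]=1+0=1, deg[11]=1+2=3

Answer: 1 1 1 4 1 1 2 4 1 1 3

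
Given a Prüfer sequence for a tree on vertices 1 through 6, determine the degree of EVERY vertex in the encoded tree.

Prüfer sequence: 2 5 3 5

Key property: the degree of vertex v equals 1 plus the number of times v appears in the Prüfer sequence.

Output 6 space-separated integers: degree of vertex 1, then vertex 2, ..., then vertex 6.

p_1 = 2: count[2] becomes 1
p_2 = 5: count[5] becomes 1
p_3 = 3: count[3] becomes 1
p_4 = 5: count[5] becomes 2
Degrees (1 + count): deg[1]=1+0=1, deg[2]=1+1=2, deg[3]=1+1=2, deg[4]=1+0=1, deg[5]=1+2=3, deg[6]=1+0=1

Answer: 1 2 2 1 3 1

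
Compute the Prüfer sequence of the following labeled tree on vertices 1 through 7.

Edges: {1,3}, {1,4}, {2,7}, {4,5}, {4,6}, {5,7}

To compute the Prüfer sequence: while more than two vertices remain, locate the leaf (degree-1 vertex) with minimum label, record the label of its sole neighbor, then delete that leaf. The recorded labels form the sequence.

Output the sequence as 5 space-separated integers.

Answer: 7 1 4 4 5

Derivation:
Step 1: leaves = {2,3,6}. Remove smallest leaf 2, emit neighbor 7.
Step 2: leaves = {3,6,7}. Remove smallest leaf 3, emit neighbor 1.
Step 3: leaves = {1,6,7}. Remove smallest leaf 1, emit neighbor 4.
Step 4: leaves = {6,7}. Remove smallest leaf 6, emit neighbor 4.
Step 5: leaves = {4,7}. Remove smallest leaf 4, emit neighbor 5.
Done: 2 vertices remain (5, 7). Sequence = [7 1 4 4 5]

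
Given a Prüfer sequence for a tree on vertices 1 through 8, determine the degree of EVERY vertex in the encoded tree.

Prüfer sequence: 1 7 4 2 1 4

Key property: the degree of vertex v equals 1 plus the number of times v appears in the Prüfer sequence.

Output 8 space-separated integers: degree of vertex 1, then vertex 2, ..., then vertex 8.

p_1 = 1: count[1] becomes 1
p_2 = 7: count[7] becomes 1
p_3 = 4: count[4] becomes 1
p_4 = 2: count[2] becomes 1
p_5 = 1: count[1] becomes 2
p_6 = 4: count[4] becomes 2
Degrees (1 + count): deg[1]=1+2=3, deg[2]=1+1=2, deg[3]=1+0=1, deg[4]=1+2=3, deg[5]=1+0=1, deg[6]=1+0=1, deg[7]=1+1=2, deg[8]=1+0=1

Answer: 3 2 1 3 1 1 2 1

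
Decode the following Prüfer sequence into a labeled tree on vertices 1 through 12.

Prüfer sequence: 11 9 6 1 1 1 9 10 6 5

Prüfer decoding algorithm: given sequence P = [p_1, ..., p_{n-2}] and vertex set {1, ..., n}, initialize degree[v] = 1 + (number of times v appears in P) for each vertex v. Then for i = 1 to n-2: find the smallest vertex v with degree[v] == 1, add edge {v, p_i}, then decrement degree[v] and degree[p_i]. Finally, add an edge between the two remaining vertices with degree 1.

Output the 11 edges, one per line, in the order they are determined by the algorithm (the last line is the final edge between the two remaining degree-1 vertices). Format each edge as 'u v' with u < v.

Answer: 2 11
3 9
4 6
1 7
1 8
1 11
1 9
9 10
6 10
5 6
5 12

Derivation:
Initial degrees: {1:4, 2:1, 3:1, 4:1, 5:2, 6:3, 7:1, 8:1, 9:3, 10:2, 11:2, 12:1}
Step 1: smallest deg-1 vertex = 2, p_1 = 11. Add edge {2,11}. Now deg[2]=0, deg[11]=1.
Step 2: smallest deg-1 vertex = 3, p_2 = 9. Add edge {3,9}. Now deg[3]=0, deg[9]=2.
Step 3: smallest deg-1 vertex = 4, p_3 = 6. Add edge {4,6}. Now deg[4]=0, deg[6]=2.
Step 4: smallest deg-1 vertex = 7, p_4 = 1. Add edge {1,7}. Now deg[7]=0, deg[1]=3.
Step 5: smallest deg-1 vertex = 8, p_5 = 1. Add edge {1,8}. Now deg[8]=0, deg[1]=2.
Step 6: smallest deg-1 vertex = 11, p_6 = 1. Add edge {1,11}. Now deg[11]=0, deg[1]=1.
Step 7: smallest deg-1 vertex = 1, p_7 = 9. Add edge {1,9}. Now deg[1]=0, deg[9]=1.
Step 8: smallest deg-1 vertex = 9, p_8 = 10. Add edge {9,10}. Now deg[9]=0, deg[10]=1.
Step 9: smallest deg-1 vertex = 10, p_9 = 6. Add edge {6,10}. Now deg[10]=0, deg[6]=1.
Step 10: smallest deg-1 vertex = 6, p_10 = 5. Add edge {5,6}. Now deg[6]=0, deg[5]=1.
Final: two remaining deg-1 vertices are 5, 12. Add edge {5,12}.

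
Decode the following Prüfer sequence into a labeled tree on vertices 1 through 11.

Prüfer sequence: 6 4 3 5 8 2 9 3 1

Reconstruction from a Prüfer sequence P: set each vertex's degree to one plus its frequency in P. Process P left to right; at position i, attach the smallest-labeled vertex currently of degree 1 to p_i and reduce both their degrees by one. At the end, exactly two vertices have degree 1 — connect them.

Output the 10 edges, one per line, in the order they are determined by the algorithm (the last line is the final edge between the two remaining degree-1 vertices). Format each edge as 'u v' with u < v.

Answer: 6 7
4 6
3 4
5 10
5 8
2 8
2 9
3 9
1 3
1 11

Derivation:
Initial degrees: {1:2, 2:2, 3:3, 4:2, 5:2, 6:2, 7:1, 8:2, 9:2, 10:1, 11:1}
Step 1: smallest deg-1 vertex = 7, p_1 = 6. Add edge {6,7}. Now deg[7]=0, deg[6]=1.
Step 2: smallest deg-1 vertex = 6, p_2 = 4. Add edge {4,6}. Now deg[6]=0, deg[4]=1.
Step 3: smallest deg-1 vertex = 4, p_3 = 3. Add edge {3,4}. Now deg[4]=0, deg[3]=2.
Step 4: smallest deg-1 vertex = 10, p_4 = 5. Add edge {5,10}. Now deg[10]=0, deg[5]=1.
Step 5: smallest deg-1 vertex = 5, p_5 = 8. Add edge {5,8}. Now deg[5]=0, deg[8]=1.
Step 6: smallest deg-1 vertex = 8, p_6 = 2. Add edge {2,8}. Now deg[8]=0, deg[2]=1.
Step 7: smallest deg-1 vertex = 2, p_7 = 9. Add edge {2,9}. Now deg[2]=0, deg[9]=1.
Step 8: smallest deg-1 vertex = 9, p_8 = 3. Add edge {3,9}. Now deg[9]=0, deg[3]=1.
Step 9: smallest deg-1 vertex = 3, p_9 = 1. Add edge {1,3}. Now deg[3]=0, deg[1]=1.
Final: two remaining deg-1 vertices are 1, 11. Add edge {1,11}.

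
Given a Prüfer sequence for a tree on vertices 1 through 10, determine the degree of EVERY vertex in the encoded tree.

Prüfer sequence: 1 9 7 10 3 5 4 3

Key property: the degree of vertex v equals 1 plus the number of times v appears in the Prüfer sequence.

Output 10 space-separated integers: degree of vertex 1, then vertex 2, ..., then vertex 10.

p_1 = 1: count[1] becomes 1
p_2 = 9: count[9] becomes 1
p_3 = 7: count[7] becomes 1
p_4 = 10: count[10] becomes 1
p_5 = 3: count[3] becomes 1
p_6 = 5: count[5] becomes 1
p_7 = 4: count[4] becomes 1
p_8 = 3: count[3] becomes 2
Degrees (1 + count): deg[1]=1+1=2, deg[2]=1+0=1, deg[3]=1+2=3, deg[4]=1+1=2, deg[5]=1+1=2, deg[6]=1+0=1, deg[7]=1+1=2, deg[8]=1+0=1, deg[9]=1+1=2, deg[10]=1+1=2

Answer: 2 1 3 2 2 1 2 1 2 2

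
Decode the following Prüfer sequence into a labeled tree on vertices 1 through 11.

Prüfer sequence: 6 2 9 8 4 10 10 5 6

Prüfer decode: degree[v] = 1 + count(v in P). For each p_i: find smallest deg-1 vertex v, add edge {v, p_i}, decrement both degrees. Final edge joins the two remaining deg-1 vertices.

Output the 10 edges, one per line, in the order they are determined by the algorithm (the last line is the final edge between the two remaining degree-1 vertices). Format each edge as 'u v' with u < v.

Initial degrees: {1:1, 2:2, 3:1, 4:2, 5:2, 6:3, 7:1, 8:2, 9:2, 10:3, 11:1}
Step 1: smallest deg-1 vertex = 1, p_1 = 6. Add edge {1,6}. Now deg[1]=0, deg[6]=2.
Step 2: smallest deg-1 vertex = 3, p_2 = 2. Add edge {2,3}. Now deg[3]=0, deg[2]=1.
Step 3: smallest deg-1 vertex = 2, p_3 = 9. Add edge {2,9}. Now deg[2]=0, deg[9]=1.
Step 4: smallest deg-1 vertex = 7, p_4 = 8. Add edge {7,8}. Now deg[7]=0, deg[8]=1.
Step 5: smallest deg-1 vertex = 8, p_5 = 4. Add edge {4,8}. Now deg[8]=0, deg[4]=1.
Step 6: smallest deg-1 vertex = 4, p_6 = 10. Add edge {4,10}. Now deg[4]=0, deg[10]=2.
Step 7: smallest deg-1 vertex = 9, p_7 = 10. Add edge {9,10}. Now deg[9]=0, deg[10]=1.
Step 8: smallest deg-1 vertex = 10, p_8 = 5. Add edge {5,10}. Now deg[10]=0, deg[5]=1.
Step 9: smallest deg-1 vertex = 5, p_9 = 6. Add edge {5,6}. Now deg[5]=0, deg[6]=1.
Final: two remaining deg-1 vertices are 6, 11. Add edge {6,11}.

Answer: 1 6
2 3
2 9
7 8
4 8
4 10
9 10
5 10
5 6
6 11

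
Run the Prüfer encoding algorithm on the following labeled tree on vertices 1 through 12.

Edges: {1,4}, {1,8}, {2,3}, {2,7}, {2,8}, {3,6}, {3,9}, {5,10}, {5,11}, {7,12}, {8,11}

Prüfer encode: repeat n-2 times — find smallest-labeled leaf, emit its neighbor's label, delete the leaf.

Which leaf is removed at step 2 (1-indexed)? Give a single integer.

Answer: 1

Derivation:
Step 1: current leaves = {4,6,9,10,12}. Remove leaf 4 (neighbor: 1).
Step 2: current leaves = {1,6,9,10,12}. Remove leaf 1 (neighbor: 8).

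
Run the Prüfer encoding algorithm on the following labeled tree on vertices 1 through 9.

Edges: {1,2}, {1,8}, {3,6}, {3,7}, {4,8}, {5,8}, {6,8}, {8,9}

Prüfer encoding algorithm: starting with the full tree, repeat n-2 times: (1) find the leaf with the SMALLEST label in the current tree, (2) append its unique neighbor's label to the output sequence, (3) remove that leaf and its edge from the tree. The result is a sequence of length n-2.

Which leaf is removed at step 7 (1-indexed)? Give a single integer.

Answer: 6

Derivation:
Step 1: current leaves = {2,4,5,7,9}. Remove leaf 2 (neighbor: 1).
Step 2: current leaves = {1,4,5,7,9}. Remove leaf 1 (neighbor: 8).
Step 3: current leaves = {4,5,7,9}. Remove leaf 4 (neighbor: 8).
Step 4: current leaves = {5,7,9}. Remove leaf 5 (neighbor: 8).
Step 5: current leaves = {7,9}. Remove leaf 7 (neighbor: 3).
Step 6: current leaves = {3,9}. Remove leaf 3 (neighbor: 6).
Step 7: current leaves = {6,9}. Remove leaf 6 (neighbor: 8).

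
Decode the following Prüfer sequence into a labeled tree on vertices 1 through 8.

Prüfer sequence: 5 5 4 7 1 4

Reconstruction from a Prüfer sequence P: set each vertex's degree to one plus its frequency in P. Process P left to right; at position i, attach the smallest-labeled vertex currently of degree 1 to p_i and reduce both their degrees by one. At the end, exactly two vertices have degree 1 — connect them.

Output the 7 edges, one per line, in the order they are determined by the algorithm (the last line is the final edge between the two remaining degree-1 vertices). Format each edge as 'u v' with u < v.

Initial degrees: {1:2, 2:1, 3:1, 4:3, 5:3, 6:1, 7:2, 8:1}
Step 1: smallest deg-1 vertex = 2, p_1 = 5. Add edge {2,5}. Now deg[2]=0, deg[5]=2.
Step 2: smallest deg-1 vertex = 3, p_2 = 5. Add edge {3,5}. Now deg[3]=0, deg[5]=1.
Step 3: smallest deg-1 vertex = 5, p_3 = 4. Add edge {4,5}. Now deg[5]=0, deg[4]=2.
Step 4: smallest deg-1 vertex = 6, p_4 = 7. Add edge {6,7}. Now deg[6]=0, deg[7]=1.
Step 5: smallest deg-1 vertex = 7, p_5 = 1. Add edge {1,7}. Now deg[7]=0, deg[1]=1.
Step 6: smallest deg-1 vertex = 1, p_6 = 4. Add edge {1,4}. Now deg[1]=0, deg[4]=1.
Final: two remaining deg-1 vertices are 4, 8. Add edge {4,8}.

Answer: 2 5
3 5
4 5
6 7
1 7
1 4
4 8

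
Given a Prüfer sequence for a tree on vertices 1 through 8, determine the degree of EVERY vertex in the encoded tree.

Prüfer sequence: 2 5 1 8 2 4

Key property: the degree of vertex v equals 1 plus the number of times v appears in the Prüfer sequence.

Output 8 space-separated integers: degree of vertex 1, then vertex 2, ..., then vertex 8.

p_1 = 2: count[2] becomes 1
p_2 = 5: count[5] becomes 1
p_3 = 1: count[1] becomes 1
p_4 = 8: count[8] becomes 1
p_5 = 2: count[2] becomes 2
p_6 = 4: count[4] becomes 1
Degrees (1 + count): deg[1]=1+1=2, deg[2]=1+2=3, deg[3]=1+0=1, deg[4]=1+1=2, deg[5]=1+1=2, deg[6]=1+0=1, deg[7]=1+0=1, deg[8]=1+1=2

Answer: 2 3 1 2 2 1 1 2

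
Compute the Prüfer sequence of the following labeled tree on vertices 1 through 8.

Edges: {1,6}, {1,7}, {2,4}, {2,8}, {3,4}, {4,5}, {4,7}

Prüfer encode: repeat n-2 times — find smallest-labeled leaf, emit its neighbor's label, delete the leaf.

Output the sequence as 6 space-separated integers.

Answer: 4 4 1 7 4 2

Derivation:
Step 1: leaves = {3,5,6,8}. Remove smallest leaf 3, emit neighbor 4.
Step 2: leaves = {5,6,8}. Remove smallest leaf 5, emit neighbor 4.
Step 3: leaves = {6,8}. Remove smallest leaf 6, emit neighbor 1.
Step 4: leaves = {1,8}. Remove smallest leaf 1, emit neighbor 7.
Step 5: leaves = {7,8}. Remove smallest leaf 7, emit neighbor 4.
Step 6: leaves = {4,8}. Remove smallest leaf 4, emit neighbor 2.
Done: 2 vertices remain (2, 8). Sequence = [4 4 1 7 4 2]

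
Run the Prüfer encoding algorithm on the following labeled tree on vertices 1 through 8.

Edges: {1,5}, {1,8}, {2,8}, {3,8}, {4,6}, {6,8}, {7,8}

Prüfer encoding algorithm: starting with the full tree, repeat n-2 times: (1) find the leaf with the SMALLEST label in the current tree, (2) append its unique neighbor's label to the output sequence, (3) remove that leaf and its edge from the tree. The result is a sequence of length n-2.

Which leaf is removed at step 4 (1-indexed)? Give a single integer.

Step 1: current leaves = {2,3,4,5,7}. Remove leaf 2 (neighbor: 8).
Step 2: current leaves = {3,4,5,7}. Remove leaf 3 (neighbor: 8).
Step 3: current leaves = {4,5,7}. Remove leaf 4 (neighbor: 6).
Step 4: current leaves = {5,6,7}. Remove leaf 5 (neighbor: 1).

Answer: 5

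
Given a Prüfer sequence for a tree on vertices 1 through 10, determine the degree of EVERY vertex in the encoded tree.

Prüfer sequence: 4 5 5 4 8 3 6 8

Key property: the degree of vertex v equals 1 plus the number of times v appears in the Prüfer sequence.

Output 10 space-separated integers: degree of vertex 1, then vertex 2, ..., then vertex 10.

p_1 = 4: count[4] becomes 1
p_2 = 5: count[5] becomes 1
p_3 = 5: count[5] becomes 2
p_4 = 4: count[4] becomes 2
p_5 = 8: count[8] becomes 1
p_6 = 3: count[3] becomes 1
p_7 = 6: count[6] becomes 1
p_8 = 8: count[8] becomes 2
Degrees (1 + count): deg[1]=1+0=1, deg[2]=1+0=1, deg[3]=1+1=2, deg[4]=1+2=3, deg[5]=1+2=3, deg[6]=1+1=2, deg[7]=1+0=1, deg[8]=1+2=3, deg[9]=1+0=1, deg[10]=1+0=1

Answer: 1 1 2 3 3 2 1 3 1 1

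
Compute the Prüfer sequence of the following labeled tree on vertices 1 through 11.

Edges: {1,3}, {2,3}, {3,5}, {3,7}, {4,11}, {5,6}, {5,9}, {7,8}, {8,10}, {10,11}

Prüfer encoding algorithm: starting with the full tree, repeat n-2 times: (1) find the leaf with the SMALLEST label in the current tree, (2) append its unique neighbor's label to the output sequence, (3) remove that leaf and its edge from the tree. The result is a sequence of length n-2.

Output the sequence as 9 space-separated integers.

Step 1: leaves = {1,2,4,6,9}. Remove smallest leaf 1, emit neighbor 3.
Step 2: leaves = {2,4,6,9}. Remove smallest leaf 2, emit neighbor 3.
Step 3: leaves = {4,6,9}. Remove smallest leaf 4, emit neighbor 11.
Step 4: leaves = {6,9,11}. Remove smallest leaf 6, emit neighbor 5.
Step 5: leaves = {9,11}. Remove smallest leaf 9, emit neighbor 5.
Step 6: leaves = {5,11}. Remove smallest leaf 5, emit neighbor 3.
Step 7: leaves = {3,11}. Remove smallest leaf 3, emit neighbor 7.
Step 8: leaves = {7,11}. Remove smallest leaf 7, emit neighbor 8.
Step 9: leaves = {8,11}. Remove smallest leaf 8, emit neighbor 10.
Done: 2 vertices remain (10, 11). Sequence = [3 3 11 5 5 3 7 8 10]

Answer: 3 3 11 5 5 3 7 8 10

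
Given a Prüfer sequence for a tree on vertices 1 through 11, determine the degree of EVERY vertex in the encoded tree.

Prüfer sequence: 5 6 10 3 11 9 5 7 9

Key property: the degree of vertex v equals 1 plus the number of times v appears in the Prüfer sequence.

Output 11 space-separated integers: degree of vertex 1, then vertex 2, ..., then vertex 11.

Answer: 1 1 2 1 3 2 2 1 3 2 2

Derivation:
p_1 = 5: count[5] becomes 1
p_2 = 6: count[6] becomes 1
p_3 = 10: count[10] becomes 1
p_4 = 3: count[3] becomes 1
p_5 = 11: count[11] becomes 1
p_6 = 9: count[9] becomes 1
p_7 = 5: count[5] becomes 2
p_8 = 7: count[7] becomes 1
p_9 = 9: count[9] becomes 2
Degrees (1 + count): deg[1]=1+0=1, deg[2]=1+0=1, deg[3]=1+1=2, deg[4]=1+0=1, deg[5]=1+2=3, deg[6]=1+1=2, deg[7]=1+1=2, deg[8]=1+0=1, deg[9]=1+2=3, deg[10]=1+1=2, deg[11]=1+1=2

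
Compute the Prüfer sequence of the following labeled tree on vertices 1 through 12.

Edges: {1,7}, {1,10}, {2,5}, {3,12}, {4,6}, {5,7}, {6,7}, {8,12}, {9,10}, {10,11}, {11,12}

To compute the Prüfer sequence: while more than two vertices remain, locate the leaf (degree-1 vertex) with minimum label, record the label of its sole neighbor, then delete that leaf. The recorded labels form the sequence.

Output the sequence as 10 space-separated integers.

Answer: 5 12 6 7 7 1 10 12 10 11

Derivation:
Step 1: leaves = {2,3,4,8,9}. Remove smallest leaf 2, emit neighbor 5.
Step 2: leaves = {3,4,5,8,9}. Remove smallest leaf 3, emit neighbor 12.
Step 3: leaves = {4,5,8,9}. Remove smallest leaf 4, emit neighbor 6.
Step 4: leaves = {5,6,8,9}. Remove smallest leaf 5, emit neighbor 7.
Step 5: leaves = {6,8,9}. Remove smallest leaf 6, emit neighbor 7.
Step 6: leaves = {7,8,9}. Remove smallest leaf 7, emit neighbor 1.
Step 7: leaves = {1,8,9}. Remove smallest leaf 1, emit neighbor 10.
Step 8: leaves = {8,9}. Remove smallest leaf 8, emit neighbor 12.
Step 9: leaves = {9,12}. Remove smallest leaf 9, emit neighbor 10.
Step 10: leaves = {10,12}. Remove smallest leaf 10, emit neighbor 11.
Done: 2 vertices remain (11, 12). Sequence = [5 12 6 7 7 1 10 12 10 11]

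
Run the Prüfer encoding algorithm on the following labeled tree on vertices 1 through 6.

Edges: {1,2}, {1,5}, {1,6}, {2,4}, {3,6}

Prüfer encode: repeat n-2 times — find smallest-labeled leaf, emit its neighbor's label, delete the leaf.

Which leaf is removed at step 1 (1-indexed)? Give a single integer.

Answer: 3

Derivation:
Step 1: current leaves = {3,4,5}. Remove leaf 3 (neighbor: 6).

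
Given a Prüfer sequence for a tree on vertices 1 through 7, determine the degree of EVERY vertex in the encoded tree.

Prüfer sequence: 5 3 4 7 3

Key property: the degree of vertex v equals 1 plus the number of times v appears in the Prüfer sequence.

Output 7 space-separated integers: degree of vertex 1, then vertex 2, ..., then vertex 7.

p_1 = 5: count[5] becomes 1
p_2 = 3: count[3] becomes 1
p_3 = 4: count[4] becomes 1
p_4 = 7: count[7] becomes 1
p_5 = 3: count[3] becomes 2
Degrees (1 + count): deg[1]=1+0=1, deg[2]=1+0=1, deg[3]=1+2=3, deg[4]=1+1=2, deg[5]=1+1=2, deg[6]=1+0=1, deg[7]=1+1=2

Answer: 1 1 3 2 2 1 2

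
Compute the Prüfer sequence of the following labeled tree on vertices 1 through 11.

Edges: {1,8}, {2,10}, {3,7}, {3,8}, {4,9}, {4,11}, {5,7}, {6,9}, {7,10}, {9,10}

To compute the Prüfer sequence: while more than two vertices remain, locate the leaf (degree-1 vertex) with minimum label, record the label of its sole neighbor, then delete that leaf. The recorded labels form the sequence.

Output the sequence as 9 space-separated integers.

Answer: 8 10 7 9 3 7 10 9 4

Derivation:
Step 1: leaves = {1,2,5,6,11}. Remove smallest leaf 1, emit neighbor 8.
Step 2: leaves = {2,5,6,8,11}. Remove smallest leaf 2, emit neighbor 10.
Step 3: leaves = {5,6,8,11}. Remove smallest leaf 5, emit neighbor 7.
Step 4: leaves = {6,8,11}. Remove smallest leaf 6, emit neighbor 9.
Step 5: leaves = {8,11}. Remove smallest leaf 8, emit neighbor 3.
Step 6: leaves = {3,11}. Remove smallest leaf 3, emit neighbor 7.
Step 7: leaves = {7,11}. Remove smallest leaf 7, emit neighbor 10.
Step 8: leaves = {10,11}. Remove smallest leaf 10, emit neighbor 9.
Step 9: leaves = {9,11}. Remove smallest leaf 9, emit neighbor 4.
Done: 2 vertices remain (4, 11). Sequence = [8 10 7 9 3 7 10 9 4]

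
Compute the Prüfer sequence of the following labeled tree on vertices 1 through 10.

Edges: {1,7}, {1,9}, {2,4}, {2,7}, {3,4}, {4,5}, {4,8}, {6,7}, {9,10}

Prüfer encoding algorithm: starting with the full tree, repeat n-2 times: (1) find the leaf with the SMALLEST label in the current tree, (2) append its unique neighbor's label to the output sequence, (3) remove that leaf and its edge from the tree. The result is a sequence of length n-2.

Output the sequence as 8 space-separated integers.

Answer: 4 4 7 4 2 7 1 9

Derivation:
Step 1: leaves = {3,5,6,8,10}. Remove smallest leaf 3, emit neighbor 4.
Step 2: leaves = {5,6,8,10}. Remove smallest leaf 5, emit neighbor 4.
Step 3: leaves = {6,8,10}. Remove smallest leaf 6, emit neighbor 7.
Step 4: leaves = {8,10}. Remove smallest leaf 8, emit neighbor 4.
Step 5: leaves = {4,10}. Remove smallest leaf 4, emit neighbor 2.
Step 6: leaves = {2,10}. Remove smallest leaf 2, emit neighbor 7.
Step 7: leaves = {7,10}. Remove smallest leaf 7, emit neighbor 1.
Step 8: leaves = {1,10}. Remove smallest leaf 1, emit neighbor 9.
Done: 2 vertices remain (9, 10). Sequence = [4 4 7 4 2 7 1 9]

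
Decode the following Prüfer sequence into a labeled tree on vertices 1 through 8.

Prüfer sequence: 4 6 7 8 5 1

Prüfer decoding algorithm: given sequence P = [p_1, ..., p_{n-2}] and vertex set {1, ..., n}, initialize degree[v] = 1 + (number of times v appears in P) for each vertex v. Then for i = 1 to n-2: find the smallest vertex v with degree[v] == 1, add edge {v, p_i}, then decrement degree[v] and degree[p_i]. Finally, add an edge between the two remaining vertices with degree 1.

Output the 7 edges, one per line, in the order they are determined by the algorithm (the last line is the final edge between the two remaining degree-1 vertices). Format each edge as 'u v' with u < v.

Initial degrees: {1:2, 2:1, 3:1, 4:2, 5:2, 6:2, 7:2, 8:2}
Step 1: smallest deg-1 vertex = 2, p_1 = 4. Add edge {2,4}. Now deg[2]=0, deg[4]=1.
Step 2: smallest deg-1 vertex = 3, p_2 = 6. Add edge {3,6}. Now deg[3]=0, deg[6]=1.
Step 3: smallest deg-1 vertex = 4, p_3 = 7. Add edge {4,7}. Now deg[4]=0, deg[7]=1.
Step 4: smallest deg-1 vertex = 6, p_4 = 8. Add edge {6,8}. Now deg[6]=0, deg[8]=1.
Step 5: smallest deg-1 vertex = 7, p_5 = 5. Add edge {5,7}. Now deg[7]=0, deg[5]=1.
Step 6: smallest deg-1 vertex = 5, p_6 = 1. Add edge {1,5}. Now deg[5]=0, deg[1]=1.
Final: two remaining deg-1 vertices are 1, 8. Add edge {1,8}.

Answer: 2 4
3 6
4 7
6 8
5 7
1 5
1 8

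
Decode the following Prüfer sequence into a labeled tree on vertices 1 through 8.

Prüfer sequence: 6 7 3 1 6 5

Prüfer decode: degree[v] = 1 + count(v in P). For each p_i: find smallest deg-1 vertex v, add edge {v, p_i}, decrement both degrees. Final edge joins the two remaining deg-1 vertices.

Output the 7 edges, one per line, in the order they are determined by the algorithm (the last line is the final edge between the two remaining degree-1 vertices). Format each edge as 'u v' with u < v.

Answer: 2 6
4 7
3 7
1 3
1 6
5 6
5 8

Derivation:
Initial degrees: {1:2, 2:1, 3:2, 4:1, 5:2, 6:3, 7:2, 8:1}
Step 1: smallest deg-1 vertex = 2, p_1 = 6. Add edge {2,6}. Now deg[2]=0, deg[6]=2.
Step 2: smallest deg-1 vertex = 4, p_2 = 7. Add edge {4,7}. Now deg[4]=0, deg[7]=1.
Step 3: smallest deg-1 vertex = 7, p_3 = 3. Add edge {3,7}. Now deg[7]=0, deg[3]=1.
Step 4: smallest deg-1 vertex = 3, p_4 = 1. Add edge {1,3}. Now deg[3]=0, deg[1]=1.
Step 5: smallest deg-1 vertex = 1, p_5 = 6. Add edge {1,6}. Now deg[1]=0, deg[6]=1.
Step 6: smallest deg-1 vertex = 6, p_6 = 5. Add edge {5,6}. Now deg[6]=0, deg[5]=1.
Final: two remaining deg-1 vertices are 5, 8. Add edge {5,8}.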